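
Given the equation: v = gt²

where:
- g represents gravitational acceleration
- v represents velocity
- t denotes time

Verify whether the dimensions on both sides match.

No

g (gravitational acceleration) has dimensions [L T^-2].
v (velocity) has dimensions [L T^-1].
t (time) has dimensions [T].

Left side: [L T^-1]
Right side: [L]

The two sides have different dimensions, so the equation is NOT dimensionally consistent.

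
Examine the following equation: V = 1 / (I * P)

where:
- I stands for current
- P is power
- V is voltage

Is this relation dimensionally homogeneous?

No

I (current) has dimensions [I].
P (power) has dimensions [L^2 M T^-3].
V (voltage) has dimensions [I^-1 L^2 M T^-3].

Left side: [I^-1 L^2 M T^-3]
Right side: [I^-1 L^-2 M^-1 T^3]

The two sides have different dimensions, so the equation is NOT dimensionally consistent.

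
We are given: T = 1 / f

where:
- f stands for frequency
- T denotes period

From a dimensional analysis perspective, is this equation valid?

Yes

f (frequency) has dimensions [T^-1].
T (period) has dimensions [T].

Left side: [T]
Right side: [T]

Both sides have the same dimensions, so the equation is dimensionally consistent.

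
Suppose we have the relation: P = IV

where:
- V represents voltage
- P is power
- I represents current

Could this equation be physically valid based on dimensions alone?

Yes

V (voltage) has dimensions [I^-1 L^2 M T^-3].
P (power) has dimensions [L^2 M T^-3].
I (current) has dimensions [I].

Left side: [L^2 M T^-3]
Right side: [L^2 M T^-3]

Both sides have the same dimensions, so the equation is dimensionally consistent.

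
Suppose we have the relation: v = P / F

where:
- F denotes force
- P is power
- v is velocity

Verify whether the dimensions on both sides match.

Yes

F (force) has dimensions [L M T^-2].
P (power) has dimensions [L^2 M T^-3].
v (velocity) has dimensions [L T^-1].

Left side: [L T^-1]
Right side: [L T^-1]

Both sides have the same dimensions, so the equation is dimensionally consistent.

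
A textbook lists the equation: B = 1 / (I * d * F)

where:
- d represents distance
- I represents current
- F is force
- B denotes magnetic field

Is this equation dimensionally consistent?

No

d (distance) has dimensions [L].
I (current) has dimensions [I].
F (force) has dimensions [L M T^-2].
B (magnetic field) has dimensions [I^-1 M T^-2].

Left side: [I^-1 M T^-2]
Right side: [I^-1 L^-2 M^-1 T^2]

The two sides have different dimensions, so the equation is NOT dimensionally consistent.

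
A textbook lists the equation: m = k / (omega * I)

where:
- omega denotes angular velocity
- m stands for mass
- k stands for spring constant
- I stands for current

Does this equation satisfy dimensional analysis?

No

omega (angular velocity) has dimensions [T^-1].
m (mass) has dimensions [M].
k (spring constant) has dimensions [M T^-2].
I (current) has dimensions [I].

Left side: [M]
Right side: [I^-1 M T^-1]

The two sides have different dimensions, so the equation is NOT dimensionally consistent.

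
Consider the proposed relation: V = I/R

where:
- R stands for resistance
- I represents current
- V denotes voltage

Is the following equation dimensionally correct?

No

R (resistance) has dimensions [I^-2 L^2 M T^-3].
I (current) has dimensions [I].
V (voltage) has dimensions [I^-1 L^2 M T^-3].

Left side: [I^-1 L^2 M T^-3]
Right side: [I^3 L^-2 M^-1 T^3]

The two sides have different dimensions, so the equation is NOT dimensionally consistent.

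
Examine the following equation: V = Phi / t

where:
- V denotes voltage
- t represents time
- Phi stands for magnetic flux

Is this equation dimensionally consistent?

Yes

V (voltage) has dimensions [I^-1 L^2 M T^-3].
t (time) has dimensions [T].
Phi (magnetic flux) has dimensions [I^-1 L^2 M T^-2].

Left side: [I^-1 L^2 M T^-3]
Right side: [I^-1 L^2 M T^-3]

Both sides have the same dimensions, so the equation is dimensionally consistent.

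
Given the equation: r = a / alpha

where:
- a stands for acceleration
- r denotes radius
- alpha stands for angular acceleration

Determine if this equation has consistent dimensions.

Yes

a (acceleration) has dimensions [L T^-2].
r (radius) has dimensions [L].
alpha (angular acceleration) has dimensions [T^-2].

Left side: [L]
Right side: [L]

Both sides have the same dimensions, so the equation is dimensionally consistent.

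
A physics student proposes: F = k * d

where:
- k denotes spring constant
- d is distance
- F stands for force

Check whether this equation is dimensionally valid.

Yes

k (spring constant) has dimensions [M T^-2].
d (distance) has dimensions [L].
F (force) has dimensions [L M T^-2].

Left side: [L M T^-2]
Right side: [L M T^-2]

Both sides have the same dimensions, so the equation is dimensionally consistent.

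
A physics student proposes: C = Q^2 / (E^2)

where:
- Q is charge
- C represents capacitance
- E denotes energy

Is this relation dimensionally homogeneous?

No

Q (charge) has dimensions [I T].
C (capacitance) has dimensions [I^2 L^-2 M^-1 T^4].
E (energy) has dimensions [L^2 M T^-2].

Left side: [I^2 L^-2 M^-1 T^4]
Right side: [I^2 L^-4 M^-2 T^6]

The two sides have different dimensions, so the equation is NOT dimensionally consistent.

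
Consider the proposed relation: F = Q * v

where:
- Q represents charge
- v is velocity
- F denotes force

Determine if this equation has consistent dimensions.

No

Q (charge) has dimensions [I T].
v (velocity) has dimensions [L T^-1].
F (force) has dimensions [L M T^-2].

Left side: [L M T^-2]
Right side: [I L]

The two sides have different dimensions, so the equation is NOT dimensionally consistent.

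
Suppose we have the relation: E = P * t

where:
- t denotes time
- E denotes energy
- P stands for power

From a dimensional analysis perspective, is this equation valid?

Yes

t (time) has dimensions [T].
E (energy) has dimensions [L^2 M T^-2].
P (power) has dimensions [L^2 M T^-3].

Left side: [L^2 M T^-2]
Right side: [L^2 M T^-2]

Both sides have the same dimensions, so the equation is dimensionally consistent.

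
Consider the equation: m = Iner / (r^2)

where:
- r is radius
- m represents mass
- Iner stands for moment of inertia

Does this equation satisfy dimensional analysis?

Yes

r (radius) has dimensions [L].
m (mass) has dimensions [M].
Iner (moment of inertia) has dimensions [L^2 M].

Left side: [M]
Right side: [M]

Both sides have the same dimensions, so the equation is dimensionally consistent.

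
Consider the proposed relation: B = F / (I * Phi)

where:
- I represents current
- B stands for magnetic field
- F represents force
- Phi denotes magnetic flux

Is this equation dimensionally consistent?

No

I (current) has dimensions [I].
B (magnetic field) has dimensions [I^-1 M T^-2].
F (force) has dimensions [L M T^-2].
Phi (magnetic flux) has dimensions [I^-1 L^2 M T^-2].

Left side: [I^-1 M T^-2]
Right side: [L^-1]

The two sides have different dimensions, so the equation is NOT dimensionally consistent.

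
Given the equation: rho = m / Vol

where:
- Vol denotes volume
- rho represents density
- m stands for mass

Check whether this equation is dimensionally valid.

Yes

Vol (volume) has dimensions [L^3].
rho (density) has dimensions [L^-3 M].
m (mass) has dimensions [M].

Left side: [L^-3 M]
Right side: [L^-3 M]

Both sides have the same dimensions, so the equation is dimensionally consistent.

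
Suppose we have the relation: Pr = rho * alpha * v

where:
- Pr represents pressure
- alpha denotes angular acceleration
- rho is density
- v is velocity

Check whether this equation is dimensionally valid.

No

Pr (pressure) has dimensions [L^-1 M T^-2].
alpha (angular acceleration) has dimensions [T^-2].
rho (density) has dimensions [L^-3 M].
v (velocity) has dimensions [L T^-1].

Left side: [L^-1 M T^-2]
Right side: [L^-2 M T^-3]

The two sides have different dimensions, so the equation is NOT dimensionally consistent.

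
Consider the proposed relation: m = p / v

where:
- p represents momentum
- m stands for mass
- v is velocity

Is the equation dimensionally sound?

Yes

p (momentum) has dimensions [L M T^-1].
m (mass) has dimensions [M].
v (velocity) has dimensions [L T^-1].

Left side: [M]
Right side: [M]

Both sides have the same dimensions, so the equation is dimensionally consistent.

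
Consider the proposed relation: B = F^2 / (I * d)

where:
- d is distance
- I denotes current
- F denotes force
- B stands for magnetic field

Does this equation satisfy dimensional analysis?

No

d (distance) has dimensions [L].
I (current) has dimensions [I].
F (force) has dimensions [L M T^-2].
B (magnetic field) has dimensions [I^-1 M T^-2].

Left side: [I^-1 M T^-2]
Right side: [I^-1 L M^2 T^-4]

The two sides have different dimensions, so the equation is NOT dimensionally consistent.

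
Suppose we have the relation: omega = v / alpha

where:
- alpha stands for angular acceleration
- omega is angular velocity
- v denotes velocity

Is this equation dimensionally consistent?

No

alpha (angular acceleration) has dimensions [T^-2].
omega (angular velocity) has dimensions [T^-1].
v (velocity) has dimensions [L T^-1].

Left side: [T^-1]
Right side: [L T]

The two sides have different dimensions, so the equation is NOT dimensionally consistent.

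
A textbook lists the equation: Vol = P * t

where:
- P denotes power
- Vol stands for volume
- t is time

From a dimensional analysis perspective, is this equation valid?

No

P (power) has dimensions [L^2 M T^-3].
Vol (volume) has dimensions [L^3].
t (time) has dimensions [T].

Left side: [L^3]
Right side: [L^2 M T^-2]

The two sides have different dimensions, so the equation is NOT dimensionally consistent.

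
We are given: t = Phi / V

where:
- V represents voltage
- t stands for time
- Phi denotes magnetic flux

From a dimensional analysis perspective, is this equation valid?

Yes

V (voltage) has dimensions [I^-1 L^2 M T^-3].
t (time) has dimensions [T].
Phi (magnetic flux) has dimensions [I^-1 L^2 M T^-2].

Left side: [T]
Right side: [T]

Both sides have the same dimensions, so the equation is dimensionally consistent.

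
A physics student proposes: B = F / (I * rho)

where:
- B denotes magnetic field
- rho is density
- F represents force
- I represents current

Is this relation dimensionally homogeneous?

No

B (magnetic field) has dimensions [I^-1 M T^-2].
rho (density) has dimensions [L^-3 M].
F (force) has dimensions [L M T^-2].
I (current) has dimensions [I].

Left side: [I^-1 M T^-2]
Right side: [I^-1 L^4 T^-2]

The two sides have different dimensions, so the equation is NOT dimensionally consistent.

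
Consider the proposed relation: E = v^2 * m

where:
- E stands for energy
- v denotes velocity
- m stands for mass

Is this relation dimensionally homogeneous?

Yes

E (energy) has dimensions [L^2 M T^-2].
v (velocity) has dimensions [L T^-1].
m (mass) has dimensions [M].

Left side: [L^2 M T^-2]
Right side: [L^2 M T^-2]

Both sides have the same dimensions, so the equation is dimensionally consistent.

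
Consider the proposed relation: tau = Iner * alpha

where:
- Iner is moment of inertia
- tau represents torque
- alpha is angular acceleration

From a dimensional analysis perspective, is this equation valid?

Yes

Iner (moment of inertia) has dimensions [L^2 M].
tau (torque) has dimensions [L^2 M T^-2].
alpha (angular acceleration) has dimensions [T^-2].

Left side: [L^2 M T^-2]
Right side: [L^2 M T^-2]

Both sides have the same dimensions, so the equation is dimensionally consistent.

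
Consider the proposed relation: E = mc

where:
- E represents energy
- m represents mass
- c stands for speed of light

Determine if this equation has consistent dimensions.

No

E (energy) has dimensions [L^2 M T^-2].
m (mass) has dimensions [M].
c (speed of light) has dimensions [L T^-1].

Left side: [L^2 M T^-2]
Right side: [L M T^-1]

The two sides have different dimensions, so the equation is NOT dimensionally consistent.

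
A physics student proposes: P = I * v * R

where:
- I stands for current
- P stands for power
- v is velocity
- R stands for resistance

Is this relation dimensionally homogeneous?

No

I (current) has dimensions [I].
P (power) has dimensions [L^2 M T^-3].
v (velocity) has dimensions [L T^-1].
R (resistance) has dimensions [I^-2 L^2 M T^-3].

Left side: [L^2 M T^-3]
Right side: [I^-1 L^3 M T^-4]

The two sides have different dimensions, so the equation is NOT dimensionally consistent.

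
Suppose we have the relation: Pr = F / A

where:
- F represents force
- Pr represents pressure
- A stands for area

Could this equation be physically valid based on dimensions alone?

Yes

F (force) has dimensions [L M T^-2].
Pr (pressure) has dimensions [L^-1 M T^-2].
A (area) has dimensions [L^2].

Left side: [L^-1 M T^-2]
Right side: [L^-1 M T^-2]

Both sides have the same dimensions, so the equation is dimensionally consistent.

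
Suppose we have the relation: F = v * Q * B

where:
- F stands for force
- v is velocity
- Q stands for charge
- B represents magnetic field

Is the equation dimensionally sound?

Yes

F (force) has dimensions [L M T^-2].
v (velocity) has dimensions [L T^-1].
Q (charge) has dimensions [I T].
B (magnetic field) has dimensions [I^-1 M T^-2].

Left side: [L M T^-2]
Right side: [L M T^-2]

Both sides have the same dimensions, so the equation is dimensionally consistent.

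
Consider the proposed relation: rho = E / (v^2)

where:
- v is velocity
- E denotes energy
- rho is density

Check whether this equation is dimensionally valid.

No

v (velocity) has dimensions [L T^-1].
E (energy) has dimensions [L^2 M T^-2].
rho (density) has dimensions [L^-3 M].

Left side: [L^-3 M]
Right side: [M]

The two sides have different dimensions, so the equation is NOT dimensionally consistent.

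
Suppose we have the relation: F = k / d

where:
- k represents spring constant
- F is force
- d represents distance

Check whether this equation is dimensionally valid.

No

k (spring constant) has dimensions [M T^-2].
F (force) has dimensions [L M T^-2].
d (distance) has dimensions [L].

Left side: [L M T^-2]
Right side: [L^-1 M T^-2]

The two sides have different dimensions, so the equation is NOT dimensionally consistent.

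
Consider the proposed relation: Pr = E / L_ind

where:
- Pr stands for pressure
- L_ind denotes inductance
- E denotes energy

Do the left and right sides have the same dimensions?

No

Pr (pressure) has dimensions [L^-1 M T^-2].
L_ind (inductance) has dimensions [I^-2 L^2 M T^-2].
E (energy) has dimensions [L^2 M T^-2].

Left side: [L^-1 M T^-2]
Right side: [I^2]

The two sides have different dimensions, so the equation is NOT dimensionally consistent.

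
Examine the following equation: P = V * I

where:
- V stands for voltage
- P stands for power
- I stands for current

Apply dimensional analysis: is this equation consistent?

Yes

V (voltage) has dimensions [I^-1 L^2 M T^-3].
P (power) has dimensions [L^2 M T^-3].
I (current) has dimensions [I].

Left side: [L^2 M T^-3]
Right side: [L^2 M T^-3]

Both sides have the same dimensions, so the equation is dimensionally consistent.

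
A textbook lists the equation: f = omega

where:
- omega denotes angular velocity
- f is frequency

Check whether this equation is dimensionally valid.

Yes

omega (angular velocity) has dimensions [T^-1].
f (frequency) has dimensions [T^-1].

Left side: [T^-1]
Right side: [T^-1]

Both sides have the same dimensions, so the equation is dimensionally consistent.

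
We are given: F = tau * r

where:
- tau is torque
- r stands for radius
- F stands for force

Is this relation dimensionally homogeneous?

No

tau (torque) has dimensions [L^2 M T^-2].
r (radius) has dimensions [L].
F (force) has dimensions [L M T^-2].

Left side: [L M T^-2]
Right side: [L^3 M T^-2]

The two sides have different dimensions, so the equation is NOT dimensionally consistent.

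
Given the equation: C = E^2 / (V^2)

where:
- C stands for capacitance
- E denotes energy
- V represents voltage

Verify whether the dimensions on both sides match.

No

C (capacitance) has dimensions [I^2 L^-2 M^-1 T^4].
E (energy) has dimensions [L^2 M T^-2].
V (voltage) has dimensions [I^-1 L^2 M T^-3].

Left side: [I^2 L^-2 M^-1 T^4]
Right side: [I^2 T^2]

The two sides have different dimensions, so the equation is NOT dimensionally consistent.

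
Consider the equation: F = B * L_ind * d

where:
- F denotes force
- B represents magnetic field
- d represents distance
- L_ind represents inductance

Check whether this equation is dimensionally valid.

No

F (force) has dimensions [L M T^-2].
B (magnetic field) has dimensions [I^-1 M T^-2].
d (distance) has dimensions [L].
L_ind (inductance) has dimensions [I^-2 L^2 M T^-2].

Left side: [L M T^-2]
Right side: [I^-3 L^3 M^2 T^-4]

The two sides have different dimensions, so the equation is NOT dimensionally consistent.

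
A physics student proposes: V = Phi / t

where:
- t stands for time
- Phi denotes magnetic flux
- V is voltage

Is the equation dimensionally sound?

Yes

t (time) has dimensions [T].
Phi (magnetic flux) has dimensions [I^-1 L^2 M T^-2].
V (voltage) has dimensions [I^-1 L^2 M T^-3].

Left side: [I^-1 L^2 M T^-3]
Right side: [I^-1 L^2 M T^-3]

Both sides have the same dimensions, so the equation is dimensionally consistent.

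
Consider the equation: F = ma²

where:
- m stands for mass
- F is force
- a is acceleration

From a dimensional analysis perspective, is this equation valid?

No

m (mass) has dimensions [M].
F (force) has dimensions [L M T^-2].
a (acceleration) has dimensions [L T^-2].

Left side: [L M T^-2]
Right side: [L^2 M T^-4]

The two sides have different dimensions, so the equation is NOT dimensionally consistent.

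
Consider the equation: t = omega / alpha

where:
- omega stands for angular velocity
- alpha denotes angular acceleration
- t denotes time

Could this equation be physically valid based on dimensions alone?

Yes

omega (angular velocity) has dimensions [T^-1].
alpha (angular acceleration) has dimensions [T^-2].
t (time) has dimensions [T].

Left side: [T]
Right side: [T]

Both sides have the same dimensions, so the equation is dimensionally consistent.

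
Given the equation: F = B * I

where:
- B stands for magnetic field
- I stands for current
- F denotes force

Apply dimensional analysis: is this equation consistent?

No

B (magnetic field) has dimensions [I^-1 M T^-2].
I (current) has dimensions [I].
F (force) has dimensions [L M T^-2].

Left side: [L M T^-2]
Right side: [M T^-2]

The two sides have different dimensions, so the equation is NOT dimensionally consistent.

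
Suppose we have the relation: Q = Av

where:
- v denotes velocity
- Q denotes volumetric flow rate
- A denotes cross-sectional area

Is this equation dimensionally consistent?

Yes

v (velocity) has dimensions [L T^-1].
Q (volumetric flow rate) has dimensions [L^3 T^-1].
A (cross-sectional area) has dimensions [L^2].

Left side: [L^3 T^-1]
Right side: [L^3 T^-1]

Both sides have the same dimensions, so the equation is dimensionally consistent.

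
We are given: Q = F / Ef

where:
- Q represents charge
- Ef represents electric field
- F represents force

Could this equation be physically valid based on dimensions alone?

Yes

Q (charge) has dimensions [I T].
Ef (electric field) has dimensions [I^-1 L M T^-3].
F (force) has dimensions [L M T^-2].

Left side: [I T]
Right side: [I T]

Both sides have the same dimensions, so the equation is dimensionally consistent.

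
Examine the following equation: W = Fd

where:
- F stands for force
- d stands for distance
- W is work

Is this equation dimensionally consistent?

Yes

F (force) has dimensions [L M T^-2].
d (distance) has dimensions [L].
W (work) has dimensions [L^2 M T^-2].

Left side: [L^2 M T^-2]
Right side: [L^2 M T^-2]

Both sides have the same dimensions, so the equation is dimensionally consistent.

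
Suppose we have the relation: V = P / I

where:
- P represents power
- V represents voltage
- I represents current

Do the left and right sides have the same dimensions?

Yes

P (power) has dimensions [L^2 M T^-3].
V (voltage) has dimensions [I^-1 L^2 M T^-3].
I (current) has dimensions [I].

Left side: [I^-1 L^2 M T^-3]
Right side: [I^-1 L^2 M T^-3]

Both sides have the same dimensions, so the equation is dimensionally consistent.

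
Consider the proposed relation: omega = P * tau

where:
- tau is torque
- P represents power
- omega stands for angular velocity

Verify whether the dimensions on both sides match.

No

tau (torque) has dimensions [L^2 M T^-2].
P (power) has dimensions [L^2 M T^-3].
omega (angular velocity) has dimensions [T^-1].

Left side: [T^-1]
Right side: [L^4 M^2 T^-5]

The two sides have different dimensions, so the equation is NOT dimensionally consistent.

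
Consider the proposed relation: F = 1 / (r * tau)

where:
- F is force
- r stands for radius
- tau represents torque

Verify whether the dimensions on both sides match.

No

F (force) has dimensions [L M T^-2].
r (radius) has dimensions [L].
tau (torque) has dimensions [L^2 M T^-2].

Left side: [L M T^-2]
Right side: [L^-3 M^-1 T^2]

The two sides have different dimensions, so the equation is NOT dimensionally consistent.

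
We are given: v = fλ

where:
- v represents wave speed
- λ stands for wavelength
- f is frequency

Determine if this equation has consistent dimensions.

Yes

v (wave speed) has dimensions [L T^-1].
λ (wavelength) has dimensions [L].
f (frequency) has dimensions [T^-1].

Left side: [L T^-1]
Right side: [L T^-1]

Both sides have the same dimensions, so the equation is dimensionally consistent.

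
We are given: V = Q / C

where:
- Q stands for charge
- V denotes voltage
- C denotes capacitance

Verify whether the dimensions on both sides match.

Yes

Q (charge) has dimensions [I T].
V (voltage) has dimensions [I^-1 L^2 M T^-3].
C (capacitance) has dimensions [I^2 L^-2 M^-1 T^4].

Left side: [I^-1 L^2 M T^-3]
Right side: [I^-1 L^2 M T^-3]

Both sides have the same dimensions, so the equation is dimensionally consistent.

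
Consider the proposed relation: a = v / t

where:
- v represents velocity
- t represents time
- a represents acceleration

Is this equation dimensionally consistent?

Yes

v (velocity) has dimensions [L T^-1].
t (time) has dimensions [T].
a (acceleration) has dimensions [L T^-2].

Left side: [L T^-2]
Right side: [L T^-2]

Both sides have the same dimensions, so the equation is dimensionally consistent.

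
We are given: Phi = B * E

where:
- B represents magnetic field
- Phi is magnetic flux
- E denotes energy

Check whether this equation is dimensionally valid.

No

B (magnetic field) has dimensions [I^-1 M T^-2].
Phi (magnetic flux) has dimensions [I^-1 L^2 M T^-2].
E (energy) has dimensions [L^2 M T^-2].

Left side: [I^-1 L^2 M T^-2]
Right side: [I^-1 L^2 M^2 T^-4]

The two sides have different dimensions, so the equation is NOT dimensionally consistent.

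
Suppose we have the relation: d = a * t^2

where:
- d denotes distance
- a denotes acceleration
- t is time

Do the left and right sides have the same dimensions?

Yes

d (distance) has dimensions [L].
a (acceleration) has dimensions [L T^-2].
t (time) has dimensions [T].

Left side: [L]
Right side: [L]

Both sides have the same dimensions, so the equation is dimensionally consistent.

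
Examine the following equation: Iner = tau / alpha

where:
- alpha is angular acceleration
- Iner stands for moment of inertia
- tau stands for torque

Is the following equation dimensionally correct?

Yes

alpha (angular acceleration) has dimensions [T^-2].
Iner (moment of inertia) has dimensions [L^2 M].
tau (torque) has dimensions [L^2 M T^-2].

Left side: [L^2 M]
Right side: [L^2 M]

Both sides have the same dimensions, so the equation is dimensionally consistent.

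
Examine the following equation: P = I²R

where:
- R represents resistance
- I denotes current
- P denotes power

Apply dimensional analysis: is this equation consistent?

Yes

R (resistance) has dimensions [I^-2 L^2 M T^-3].
I (current) has dimensions [I].
P (power) has dimensions [L^2 M T^-3].

Left side: [L^2 M T^-3]
Right side: [L^2 M T^-3]

Both sides have the same dimensions, so the equation is dimensionally consistent.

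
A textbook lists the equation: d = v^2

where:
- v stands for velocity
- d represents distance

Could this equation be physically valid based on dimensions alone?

No

v (velocity) has dimensions [L T^-1].
d (distance) has dimensions [L].

Left side: [L]
Right side: [L^2 T^-2]

The two sides have different dimensions, so the equation is NOT dimensionally consistent.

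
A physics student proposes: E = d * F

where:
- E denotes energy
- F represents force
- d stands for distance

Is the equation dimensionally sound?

Yes

E (energy) has dimensions [L^2 M T^-2].
F (force) has dimensions [L M T^-2].
d (distance) has dimensions [L].

Left side: [L^2 M T^-2]
Right side: [L^2 M T^-2]

Both sides have the same dimensions, so the equation is dimensionally consistent.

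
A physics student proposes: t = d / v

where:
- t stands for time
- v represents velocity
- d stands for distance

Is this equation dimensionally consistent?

Yes

t (time) has dimensions [T].
v (velocity) has dimensions [L T^-1].
d (distance) has dimensions [L].

Left side: [T]
Right side: [T]

Both sides have the same dimensions, so the equation is dimensionally consistent.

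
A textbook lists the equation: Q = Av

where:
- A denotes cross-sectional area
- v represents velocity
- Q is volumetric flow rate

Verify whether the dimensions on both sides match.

Yes

A (cross-sectional area) has dimensions [L^2].
v (velocity) has dimensions [L T^-1].
Q (volumetric flow rate) has dimensions [L^3 T^-1].

Left side: [L^3 T^-1]
Right side: [L^3 T^-1]

Both sides have the same dimensions, so the equation is dimensionally consistent.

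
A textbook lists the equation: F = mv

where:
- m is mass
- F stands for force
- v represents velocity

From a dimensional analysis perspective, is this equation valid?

No

m (mass) has dimensions [M].
F (force) has dimensions [L M T^-2].
v (velocity) has dimensions [L T^-1].

Left side: [L M T^-2]
Right side: [L M T^-1]

The two sides have different dimensions, so the equation is NOT dimensionally consistent.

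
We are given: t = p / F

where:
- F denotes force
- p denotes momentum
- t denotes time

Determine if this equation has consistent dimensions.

Yes

F (force) has dimensions [L M T^-2].
p (momentum) has dimensions [L M T^-1].
t (time) has dimensions [T].

Left side: [T]
Right side: [T]

Both sides have the same dimensions, so the equation is dimensionally consistent.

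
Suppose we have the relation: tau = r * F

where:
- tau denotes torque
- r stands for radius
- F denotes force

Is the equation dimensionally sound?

Yes

tau (torque) has dimensions [L^2 M T^-2].
r (radius) has dimensions [L].
F (force) has dimensions [L M T^-2].

Left side: [L^2 M T^-2]
Right side: [L^2 M T^-2]

Both sides have the same dimensions, so the equation is dimensionally consistent.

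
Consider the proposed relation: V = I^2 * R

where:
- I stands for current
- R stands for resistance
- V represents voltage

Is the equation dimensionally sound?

No

I (current) has dimensions [I].
R (resistance) has dimensions [I^-2 L^2 M T^-3].
V (voltage) has dimensions [I^-1 L^2 M T^-3].

Left side: [I^-1 L^2 M T^-3]
Right side: [L^2 M T^-3]

The two sides have different dimensions, so the equation is NOT dimensionally consistent.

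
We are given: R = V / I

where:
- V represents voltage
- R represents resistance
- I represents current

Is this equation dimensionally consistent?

Yes

V (voltage) has dimensions [I^-1 L^2 M T^-3].
R (resistance) has dimensions [I^-2 L^2 M T^-3].
I (current) has dimensions [I].

Left side: [I^-2 L^2 M T^-3]
Right side: [I^-2 L^2 M T^-3]

Both sides have the same dimensions, so the equation is dimensionally consistent.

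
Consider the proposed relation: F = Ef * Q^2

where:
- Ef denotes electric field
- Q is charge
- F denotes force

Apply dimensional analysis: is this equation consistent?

No

Ef (electric field) has dimensions [I^-1 L M T^-3].
Q (charge) has dimensions [I T].
F (force) has dimensions [L M T^-2].

Left side: [L M T^-2]
Right side: [I L M T^-1]

The two sides have different dimensions, so the equation is NOT dimensionally consistent.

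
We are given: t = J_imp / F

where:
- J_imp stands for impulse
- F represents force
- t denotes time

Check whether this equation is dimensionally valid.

Yes

J_imp (impulse) has dimensions [L M T^-1].
F (force) has dimensions [L M T^-2].
t (time) has dimensions [T].

Left side: [T]
Right side: [T]

Both sides have the same dimensions, so the equation is dimensionally consistent.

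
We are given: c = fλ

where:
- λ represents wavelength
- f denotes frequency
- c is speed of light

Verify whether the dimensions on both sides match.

Yes

λ (wavelength) has dimensions [L].
f (frequency) has dimensions [T^-1].
c (speed of light) has dimensions [L T^-1].

Left side: [L T^-1]
Right side: [L T^-1]

Both sides have the same dimensions, so the equation is dimensionally consistent.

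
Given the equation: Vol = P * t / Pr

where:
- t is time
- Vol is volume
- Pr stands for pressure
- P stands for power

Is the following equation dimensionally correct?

Yes

t (time) has dimensions [T].
Vol (volume) has dimensions [L^3].
Pr (pressure) has dimensions [L^-1 M T^-2].
P (power) has dimensions [L^2 M T^-3].

Left side: [L^3]
Right side: [L^3]

Both sides have the same dimensions, so the equation is dimensionally consistent.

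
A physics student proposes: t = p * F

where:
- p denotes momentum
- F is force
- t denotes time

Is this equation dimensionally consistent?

No

p (momentum) has dimensions [L M T^-1].
F (force) has dimensions [L M T^-2].
t (time) has dimensions [T].

Left side: [T]
Right side: [L^2 M^2 T^-3]

The two sides have different dimensions, so the equation is NOT dimensionally consistent.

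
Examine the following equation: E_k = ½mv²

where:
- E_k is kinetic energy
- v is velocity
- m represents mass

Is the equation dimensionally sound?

Yes

E_k (kinetic energy) has dimensions [L^2 M T^-2].
v (velocity) has dimensions [L T^-1].
m (mass) has dimensions [M].

Left side: [L^2 M T^-2]
Right side: [L^2 M T^-2]

Both sides have the same dimensions, so the equation is dimensionally consistent.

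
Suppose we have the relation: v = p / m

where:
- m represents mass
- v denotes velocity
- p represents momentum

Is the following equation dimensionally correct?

Yes

m (mass) has dimensions [M].
v (velocity) has dimensions [L T^-1].
p (momentum) has dimensions [L M T^-1].

Left side: [L T^-1]
Right side: [L T^-1]

Both sides have the same dimensions, so the equation is dimensionally consistent.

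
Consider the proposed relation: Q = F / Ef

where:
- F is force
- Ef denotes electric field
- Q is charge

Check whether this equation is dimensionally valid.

Yes

F (force) has dimensions [L M T^-2].
Ef (electric field) has dimensions [I^-1 L M T^-3].
Q (charge) has dimensions [I T].

Left side: [I T]
Right side: [I T]

Both sides have the same dimensions, so the equation is dimensionally consistent.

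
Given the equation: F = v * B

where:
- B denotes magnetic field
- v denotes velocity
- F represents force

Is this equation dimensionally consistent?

No

B (magnetic field) has dimensions [I^-1 M T^-2].
v (velocity) has dimensions [L T^-1].
F (force) has dimensions [L M T^-2].

Left side: [L M T^-2]
Right side: [I^-1 L M T^-3]

The two sides have different dimensions, so the equation is NOT dimensionally consistent.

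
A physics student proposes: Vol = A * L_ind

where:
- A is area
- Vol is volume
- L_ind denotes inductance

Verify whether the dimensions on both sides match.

No

A (area) has dimensions [L^2].
Vol (volume) has dimensions [L^3].
L_ind (inductance) has dimensions [I^-2 L^2 M T^-2].

Left side: [L^3]
Right side: [I^-2 L^4 M T^-2]

The two sides have different dimensions, so the equation is NOT dimensionally consistent.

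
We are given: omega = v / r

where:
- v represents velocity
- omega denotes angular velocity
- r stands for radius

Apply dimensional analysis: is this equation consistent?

Yes

v (velocity) has dimensions [L T^-1].
omega (angular velocity) has dimensions [T^-1].
r (radius) has dimensions [L].

Left side: [T^-1]
Right side: [T^-1]

Both sides have the same dimensions, so the equation is dimensionally consistent.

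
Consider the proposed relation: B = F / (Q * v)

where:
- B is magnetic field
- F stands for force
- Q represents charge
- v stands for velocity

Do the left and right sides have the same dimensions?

Yes

B (magnetic field) has dimensions [I^-1 M T^-2].
F (force) has dimensions [L M T^-2].
Q (charge) has dimensions [I T].
v (velocity) has dimensions [L T^-1].

Left side: [I^-1 M T^-2]
Right side: [I^-1 M T^-2]

Both sides have the same dimensions, so the equation is dimensionally consistent.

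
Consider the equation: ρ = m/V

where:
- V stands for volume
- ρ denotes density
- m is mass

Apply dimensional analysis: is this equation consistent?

Yes

V (volume) has dimensions [L^3].
ρ (density) has dimensions [L^-3 M].
m (mass) has dimensions [M].

Left side: [L^-3 M]
Right side: [L^-3 M]

Both sides have the same dimensions, so the equation is dimensionally consistent.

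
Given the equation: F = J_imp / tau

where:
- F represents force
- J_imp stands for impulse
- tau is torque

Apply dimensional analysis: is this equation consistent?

No

F (force) has dimensions [L M T^-2].
J_imp (impulse) has dimensions [L M T^-1].
tau (torque) has dimensions [L^2 M T^-2].

Left side: [L M T^-2]
Right side: [L^-1 T]

The two sides have different dimensions, so the equation is NOT dimensionally consistent.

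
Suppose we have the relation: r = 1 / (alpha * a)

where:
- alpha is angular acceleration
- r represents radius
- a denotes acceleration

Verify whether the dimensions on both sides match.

No

alpha (angular acceleration) has dimensions [T^-2].
r (radius) has dimensions [L].
a (acceleration) has dimensions [L T^-2].

Left side: [L]
Right side: [L^-1 T^4]

The two sides have different dimensions, so the equation is NOT dimensionally consistent.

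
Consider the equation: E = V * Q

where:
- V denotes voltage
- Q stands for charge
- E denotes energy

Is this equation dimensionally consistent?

Yes

V (voltage) has dimensions [I^-1 L^2 M T^-3].
Q (charge) has dimensions [I T].
E (energy) has dimensions [L^2 M T^-2].

Left side: [L^2 M T^-2]
Right side: [L^2 M T^-2]

Both sides have the same dimensions, so the equation is dimensionally consistent.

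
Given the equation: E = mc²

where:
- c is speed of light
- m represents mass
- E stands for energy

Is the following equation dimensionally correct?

Yes

c (speed of light) has dimensions [L T^-1].
m (mass) has dimensions [M].
E (energy) has dimensions [L^2 M T^-2].

Left side: [L^2 M T^-2]
Right side: [L^2 M T^-2]

Both sides have the same dimensions, so the equation is dimensionally consistent.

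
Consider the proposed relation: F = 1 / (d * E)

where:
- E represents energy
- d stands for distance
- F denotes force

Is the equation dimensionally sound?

No

E (energy) has dimensions [L^2 M T^-2].
d (distance) has dimensions [L].
F (force) has dimensions [L M T^-2].

Left side: [L M T^-2]
Right side: [L^-3 M^-1 T^2]

The two sides have different dimensions, so the equation is NOT dimensionally consistent.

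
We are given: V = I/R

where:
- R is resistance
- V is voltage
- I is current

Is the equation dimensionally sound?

No

R (resistance) has dimensions [I^-2 L^2 M T^-3].
V (voltage) has dimensions [I^-1 L^2 M T^-3].
I (current) has dimensions [I].

Left side: [I^-1 L^2 M T^-3]
Right side: [I^3 L^-2 M^-1 T^3]

The two sides have different dimensions, so the equation is NOT dimensionally consistent.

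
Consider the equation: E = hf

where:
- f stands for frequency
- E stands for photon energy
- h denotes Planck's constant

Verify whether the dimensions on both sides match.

Yes

f (frequency) has dimensions [T^-1].
E (photon energy) has dimensions [L^2 M T^-2].
h (Planck's constant) has dimensions [L^2 M T^-1].

Left side: [L^2 M T^-2]
Right side: [L^2 M T^-2]

Both sides have the same dimensions, so the equation is dimensionally consistent.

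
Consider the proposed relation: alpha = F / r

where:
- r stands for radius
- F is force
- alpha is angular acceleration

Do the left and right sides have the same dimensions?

No

r (radius) has dimensions [L].
F (force) has dimensions [L M T^-2].
alpha (angular acceleration) has dimensions [T^-2].

Left side: [T^-2]
Right side: [M T^-2]

The two sides have different dimensions, so the equation is NOT dimensionally consistent.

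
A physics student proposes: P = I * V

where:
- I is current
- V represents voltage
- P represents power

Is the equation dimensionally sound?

Yes

I (current) has dimensions [I].
V (voltage) has dimensions [I^-1 L^2 M T^-3].
P (power) has dimensions [L^2 M T^-3].

Left side: [L^2 M T^-3]
Right side: [L^2 M T^-3]

Both sides have the same dimensions, so the equation is dimensionally consistent.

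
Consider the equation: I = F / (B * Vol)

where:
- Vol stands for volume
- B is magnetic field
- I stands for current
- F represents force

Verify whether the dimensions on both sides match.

No

Vol (volume) has dimensions [L^3].
B (magnetic field) has dimensions [I^-1 M T^-2].
I (current) has dimensions [I].
F (force) has dimensions [L M T^-2].

Left side: [I]
Right side: [I L^-2]

The two sides have different dimensions, so the equation is NOT dimensionally consistent.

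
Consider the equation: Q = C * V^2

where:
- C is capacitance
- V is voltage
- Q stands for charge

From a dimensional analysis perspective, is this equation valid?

No

C (capacitance) has dimensions [I^2 L^-2 M^-1 T^4].
V (voltage) has dimensions [I^-1 L^2 M T^-3].
Q (charge) has dimensions [I T].

Left side: [I T]
Right side: [L^2 M T^-2]

The two sides have different dimensions, so the equation is NOT dimensionally consistent.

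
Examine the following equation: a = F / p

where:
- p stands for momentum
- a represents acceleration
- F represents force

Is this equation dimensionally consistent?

No

p (momentum) has dimensions [L M T^-1].
a (acceleration) has dimensions [L T^-2].
F (force) has dimensions [L M T^-2].

Left side: [L T^-2]
Right side: [T^-1]

The two sides have different dimensions, so the equation is NOT dimensionally consistent.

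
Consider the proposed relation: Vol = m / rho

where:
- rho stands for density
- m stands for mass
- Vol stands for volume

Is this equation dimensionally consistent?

Yes

rho (density) has dimensions [L^-3 M].
m (mass) has dimensions [M].
Vol (volume) has dimensions [L^3].

Left side: [L^3]
Right side: [L^3]

Both sides have the same dimensions, so the equation is dimensionally consistent.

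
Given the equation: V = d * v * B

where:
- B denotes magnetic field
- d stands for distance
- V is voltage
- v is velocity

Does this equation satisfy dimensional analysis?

Yes

B (magnetic field) has dimensions [I^-1 M T^-2].
d (distance) has dimensions [L].
V (voltage) has dimensions [I^-1 L^2 M T^-3].
v (velocity) has dimensions [L T^-1].

Left side: [I^-1 L^2 M T^-3]
Right side: [I^-1 L^2 M T^-3]

Both sides have the same dimensions, so the equation is dimensionally consistent.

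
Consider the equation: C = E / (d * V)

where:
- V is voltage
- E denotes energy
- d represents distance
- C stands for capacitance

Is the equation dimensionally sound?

No

V (voltage) has dimensions [I^-1 L^2 M T^-3].
E (energy) has dimensions [L^2 M T^-2].
d (distance) has dimensions [L].
C (capacitance) has dimensions [I^2 L^-2 M^-1 T^4].

Left side: [I^2 L^-2 M^-1 T^4]
Right side: [I L^-1 T]

The two sides have different dimensions, so the equation is NOT dimensionally consistent.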